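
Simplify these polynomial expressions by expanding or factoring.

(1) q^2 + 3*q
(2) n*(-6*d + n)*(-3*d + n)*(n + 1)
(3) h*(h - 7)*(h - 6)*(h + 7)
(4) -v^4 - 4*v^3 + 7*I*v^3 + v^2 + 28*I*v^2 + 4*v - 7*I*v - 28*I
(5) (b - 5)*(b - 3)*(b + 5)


(1) = q*(q + 3)
(2) = 18*d^2*n^2 + 18*d^2*n - 9*d*n^3 - 9*d*n^2 + n^4 + n^3
(3) = h^4 - 6*h^3 - 49*h^2 + 294*h
(4) = (v + 4)*(v - 7*I)*(-I*v - I)*(-I*v + I)
(5) = b^3 - 3*b^2 - 25*b + 75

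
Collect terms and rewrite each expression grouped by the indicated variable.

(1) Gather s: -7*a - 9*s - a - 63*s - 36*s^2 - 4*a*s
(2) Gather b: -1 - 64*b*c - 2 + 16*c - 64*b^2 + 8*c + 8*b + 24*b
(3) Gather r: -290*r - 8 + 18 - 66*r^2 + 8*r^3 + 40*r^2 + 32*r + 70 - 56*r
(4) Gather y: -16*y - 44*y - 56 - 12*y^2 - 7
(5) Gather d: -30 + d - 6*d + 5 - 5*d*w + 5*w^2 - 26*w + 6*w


(1) = -8*a - 36*s^2 + s*(-4*a - 72)
(2) = -64*b^2 + b*(32 - 64*c) + 24*c - 3
(3) = 8*r^3 - 26*r^2 - 314*r + 80
(4) = -12*y^2 - 60*y - 63
(5) = d*(-5*w - 5) + 5*w^2 - 20*w - 25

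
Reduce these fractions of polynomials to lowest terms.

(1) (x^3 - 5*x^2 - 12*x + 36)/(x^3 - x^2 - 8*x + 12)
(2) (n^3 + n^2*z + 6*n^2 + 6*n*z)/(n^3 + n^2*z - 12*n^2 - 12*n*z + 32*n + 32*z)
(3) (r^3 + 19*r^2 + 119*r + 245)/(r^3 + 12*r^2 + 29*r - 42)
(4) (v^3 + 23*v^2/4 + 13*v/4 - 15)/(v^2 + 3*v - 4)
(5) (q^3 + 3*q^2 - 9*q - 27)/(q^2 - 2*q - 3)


(1) = (x - 6)/(x - 2)
(2) = (n^2 + 6*n)/(n^2 - 12*n + 32)
(3) = (r^2 + 12*r + 35)/(r^2 + 5*r - 6)
(4) = (4*v^2 + 7*v - 15)/(4*v - 4)
(5) = (q^2 + 6*q + 9)/(q + 1)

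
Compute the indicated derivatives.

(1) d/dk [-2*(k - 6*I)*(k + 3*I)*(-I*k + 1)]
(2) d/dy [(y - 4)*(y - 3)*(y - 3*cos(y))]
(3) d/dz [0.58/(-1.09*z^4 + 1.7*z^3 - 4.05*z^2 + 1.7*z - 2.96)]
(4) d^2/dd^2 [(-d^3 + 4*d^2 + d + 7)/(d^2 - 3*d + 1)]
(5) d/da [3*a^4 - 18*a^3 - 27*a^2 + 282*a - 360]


(1) = 6*I*k^2 + 8*k + 42*I
(2) = (y - 4)*(y - 3)*(3*sin(y) + 1) + (y - 4)*(y - 3*cos(y)) + (y - 3)*(y - 3*cos(y))
(3) = (2.5288*z^3 - 2.958*z^2 + 4.698*z - 0.986)/(1.09*z^4 - 1.7*z^3 + 4.05*z^2 - 1.7*z + 2.96)^2
(4) = 2*(5*d^3 + 18*d^2 - 69*d + 63)/(d^6 - 9*d^5 + 30*d^4 - 45*d^3 + 30*d^2 - 9*d + 1)
(5) = 12*a^3 - 54*a^2 - 54*a + 282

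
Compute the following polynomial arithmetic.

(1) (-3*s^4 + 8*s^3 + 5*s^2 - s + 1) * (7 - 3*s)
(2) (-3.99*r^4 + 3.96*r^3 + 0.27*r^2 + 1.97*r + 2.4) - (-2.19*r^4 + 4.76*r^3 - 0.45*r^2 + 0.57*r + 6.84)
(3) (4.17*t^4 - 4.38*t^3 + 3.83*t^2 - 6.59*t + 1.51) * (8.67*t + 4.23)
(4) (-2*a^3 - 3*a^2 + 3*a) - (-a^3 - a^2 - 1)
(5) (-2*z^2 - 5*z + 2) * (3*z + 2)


(1) = 9*s^5 - 45*s^4 + 41*s^3 + 38*s^2 - 10*s + 7
(2) = -1.8*r^4 - 0.8*r^3 + 0.72*r^2 + 1.4*r - 4.44
(3) = 36.1539*t^5 - 20.3355*t^4 + 14.6787*t^3 - 40.9344*t^2 - 14.784*t + 6.3873
(4) = -a^3 - 2*a^2 + 3*a + 1
(5) = -6*z^3 - 19*z^2 - 4*z + 4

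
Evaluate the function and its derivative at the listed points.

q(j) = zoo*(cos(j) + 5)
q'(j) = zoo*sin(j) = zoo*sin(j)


q(j) = zoo*(cos(j) + 5)
q'(j) = zoo*sin(j) = zoo*sin(j)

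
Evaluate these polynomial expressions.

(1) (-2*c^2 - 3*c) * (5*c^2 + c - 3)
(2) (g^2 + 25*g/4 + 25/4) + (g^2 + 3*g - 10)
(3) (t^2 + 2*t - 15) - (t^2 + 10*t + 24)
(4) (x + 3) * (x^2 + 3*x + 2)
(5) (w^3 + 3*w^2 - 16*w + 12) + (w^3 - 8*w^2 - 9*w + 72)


(1) = -10*c^4 - 17*c^3 + 3*c^2 + 9*c
(2) = 2*g^2 + 37*g/4 - 15/4
(3) = -8*t - 39
(4) = x^3 + 6*x^2 + 11*x + 6
(5) = 2*w^3 - 5*w^2 - 25*w + 84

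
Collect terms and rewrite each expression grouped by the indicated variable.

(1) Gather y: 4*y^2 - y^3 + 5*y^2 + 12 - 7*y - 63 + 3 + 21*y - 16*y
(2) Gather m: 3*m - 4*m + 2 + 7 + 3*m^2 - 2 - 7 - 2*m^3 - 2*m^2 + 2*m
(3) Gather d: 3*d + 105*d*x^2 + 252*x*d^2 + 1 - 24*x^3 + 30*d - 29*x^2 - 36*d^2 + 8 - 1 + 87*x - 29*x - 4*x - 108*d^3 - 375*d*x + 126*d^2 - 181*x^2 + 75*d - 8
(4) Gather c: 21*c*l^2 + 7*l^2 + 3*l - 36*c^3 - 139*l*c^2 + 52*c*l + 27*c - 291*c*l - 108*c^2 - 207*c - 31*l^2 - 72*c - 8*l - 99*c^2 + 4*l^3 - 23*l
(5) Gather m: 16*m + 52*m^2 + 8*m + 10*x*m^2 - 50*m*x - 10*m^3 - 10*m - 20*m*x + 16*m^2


(1) = -y^3 + 9*y^2 - 2*y - 48
(2) = -2*m^3 + m^2 + m
(3) = -108*d^3 + d^2*(252*x + 90) + d*(105*x^2 - 375*x + 108) - 24*x^3 - 210*x^2 + 54*x
(4) = -36*c^3 + c^2*(-139*l - 207) + c*(21*l^2 - 239*l - 252) + 4*l^3 - 24*l^2 - 28*l
(5) = -10*m^3 + m^2*(10*x + 68) + m*(14 - 70*x)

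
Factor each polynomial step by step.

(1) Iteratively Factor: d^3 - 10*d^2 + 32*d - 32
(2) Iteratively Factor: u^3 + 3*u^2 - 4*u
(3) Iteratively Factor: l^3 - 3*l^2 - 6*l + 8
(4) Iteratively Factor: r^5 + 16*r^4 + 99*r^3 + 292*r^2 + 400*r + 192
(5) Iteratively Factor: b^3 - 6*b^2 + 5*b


(1) = (d - 4)*(d^2 - 6*d + 8) = (d - 4)^2*(d - 2)
(2) = (u - 1)*(u^2 + 4*u) = (u - 1)*(u + 4)*(u)
(3) = (l + 2)*(l^2 - 5*l + 4) = (l - 1)*(l + 2)*(l - 4)
(4) = (r + 4)*(r^4 + 12*r^3 + 51*r^2 + 88*r + 48) = (r + 3)*(r + 4)*(r^3 + 9*r^2 + 24*r + 16) = (r + 3)*(r + 4)^2*(r^2 + 5*r + 4) = (r + 1)*(r + 3)*(r + 4)^2*(r + 4)
(5) = (b)*(b^2 - 6*b + 5) = b*(b - 5)*(b - 1)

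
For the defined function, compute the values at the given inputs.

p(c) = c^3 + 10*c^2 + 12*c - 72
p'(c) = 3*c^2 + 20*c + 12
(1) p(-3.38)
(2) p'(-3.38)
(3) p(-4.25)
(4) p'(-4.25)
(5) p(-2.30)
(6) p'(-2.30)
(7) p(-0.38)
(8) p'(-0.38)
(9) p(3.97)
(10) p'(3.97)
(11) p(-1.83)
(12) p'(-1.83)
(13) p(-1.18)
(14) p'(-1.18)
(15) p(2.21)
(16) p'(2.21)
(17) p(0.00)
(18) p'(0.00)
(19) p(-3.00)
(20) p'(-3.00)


(1) = -36.93
(2) = -21.33
(3) = -19.14
(4) = -18.81
(5) = -58.87
(6) = -18.13
(7) = -75.17
(8) = 4.83
(9) = 195.82
(10) = 138.68
(11) = -66.60
(12) = -14.55
(13) = -73.88
(14) = -7.42
(15) = 14.15
(16) = 70.85
(17) = -72.00
(18) = 12.00
(19) = -45.00
(20) = -21.00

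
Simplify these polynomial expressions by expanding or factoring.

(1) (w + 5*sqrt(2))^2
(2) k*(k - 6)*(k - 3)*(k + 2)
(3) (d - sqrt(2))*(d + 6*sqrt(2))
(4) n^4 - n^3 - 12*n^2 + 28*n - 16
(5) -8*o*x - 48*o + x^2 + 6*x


(1) = w^2 + 10*sqrt(2)*w + 50
(2) = k^4 - 7*k^3 + 36*k
(3) = d^2 + 5*sqrt(2)*d - 12
(4) = (n - 2)^2*(n - 1)*(n + 4)
(5) = (-8*o + x)*(x + 6)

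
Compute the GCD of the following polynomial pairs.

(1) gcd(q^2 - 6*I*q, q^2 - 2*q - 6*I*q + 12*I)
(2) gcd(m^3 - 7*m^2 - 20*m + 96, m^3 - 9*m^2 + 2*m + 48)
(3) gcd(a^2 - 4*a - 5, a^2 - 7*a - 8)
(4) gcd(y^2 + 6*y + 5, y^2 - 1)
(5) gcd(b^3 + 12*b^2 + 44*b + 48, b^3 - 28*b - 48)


(1) = q - 6*I
(2) = m^2 - 11*m + 24
(3) = a + 1
(4) = y + 1
(5) = b^2 + 6*b + 8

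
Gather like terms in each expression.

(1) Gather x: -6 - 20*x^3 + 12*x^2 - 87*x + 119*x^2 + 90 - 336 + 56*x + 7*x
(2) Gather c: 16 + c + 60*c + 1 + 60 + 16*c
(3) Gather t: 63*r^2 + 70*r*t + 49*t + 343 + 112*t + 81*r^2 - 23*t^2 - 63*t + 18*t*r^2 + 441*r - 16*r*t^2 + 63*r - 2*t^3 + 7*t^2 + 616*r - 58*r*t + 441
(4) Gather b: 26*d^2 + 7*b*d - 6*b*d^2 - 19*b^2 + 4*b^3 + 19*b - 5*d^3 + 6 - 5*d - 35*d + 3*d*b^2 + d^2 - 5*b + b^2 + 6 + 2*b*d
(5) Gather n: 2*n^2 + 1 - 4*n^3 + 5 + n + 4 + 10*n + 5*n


(1) = -20*x^3 + 131*x^2 - 24*x - 252
(2) = 77*c + 77
(3) = 144*r^2 + 1120*r - 2*t^3 + t^2*(-16*r - 16) + t*(18*r^2 + 12*r + 98) + 784
(4) = 4*b^3 + b^2*(3*d - 18) + b*(-6*d^2 + 9*d + 14) - 5*d^3 + 27*d^2 - 40*d + 12
(5) = -4*n^3 + 2*n^2 + 16*n + 10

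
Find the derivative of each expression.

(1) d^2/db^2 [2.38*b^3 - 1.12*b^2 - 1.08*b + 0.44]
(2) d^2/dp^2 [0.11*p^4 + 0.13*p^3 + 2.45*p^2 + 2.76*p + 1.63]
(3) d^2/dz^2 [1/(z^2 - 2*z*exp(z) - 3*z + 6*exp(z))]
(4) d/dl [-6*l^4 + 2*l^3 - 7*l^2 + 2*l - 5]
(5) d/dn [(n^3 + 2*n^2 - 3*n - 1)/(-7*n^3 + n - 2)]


(1) = 14.28*b - 2.24
(2) = 1.32*p^2 + 0.78*p + 4.9
(3) = 2*((z*exp(z) - exp(z) - 1)*(z^2 - 2*z*exp(z) - 3*z + 6*exp(z)) + (2*z*exp(z) - 2*z - 4*exp(z) + 3)^2)/(z^2 - 2*z*exp(z) - 3*z + 6*exp(z))^3
(4) = -24*l^3 + 6*l^2 - 14*l + 2
(5) = (14*n^4 - 40*n^3 - 25*n^2 - 8*n + 7)/(49*n^6 - 14*n^4 + 28*n^3 + n^2 - 4*n + 4)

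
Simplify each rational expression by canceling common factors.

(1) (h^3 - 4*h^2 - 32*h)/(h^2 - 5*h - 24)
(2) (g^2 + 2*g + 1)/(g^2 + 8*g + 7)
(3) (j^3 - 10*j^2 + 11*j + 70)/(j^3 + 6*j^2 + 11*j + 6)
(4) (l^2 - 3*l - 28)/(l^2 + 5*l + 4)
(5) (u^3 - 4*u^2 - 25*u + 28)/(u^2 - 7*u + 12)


(1) = (h^2 + 4*h)/(h + 3)
(2) = (g + 1)/(g + 7)
(3) = (j^2 - 12*j + 35)/(j^2 + 4*j + 3)
(4) = (l - 7)/(l + 1)
(5) = (u^3 - 4*u^2 - 25*u + 28)/(u^2 - 7*u + 12)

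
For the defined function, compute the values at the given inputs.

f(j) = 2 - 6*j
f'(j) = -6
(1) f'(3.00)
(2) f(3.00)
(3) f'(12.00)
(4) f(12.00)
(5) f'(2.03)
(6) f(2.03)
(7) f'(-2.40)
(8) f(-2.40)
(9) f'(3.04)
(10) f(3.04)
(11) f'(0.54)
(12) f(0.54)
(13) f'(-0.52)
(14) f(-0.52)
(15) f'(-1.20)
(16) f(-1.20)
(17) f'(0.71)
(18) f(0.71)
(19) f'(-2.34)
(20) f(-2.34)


(1) = -6.00
(2) = -16.00
(3) = -6.00
(4) = -70.00
(5) = -6.00
(6) = -10.18
(7) = -6.00
(8) = 16.40
(9) = -6.00
(10) = -16.24
(11) = -6.00
(12) = -1.24
(13) = -6.00
(14) = 5.12
(15) = -6.00
(16) = 9.20
(17) = -6.00
(18) = -2.26
(19) = -6.00
(20) = 16.04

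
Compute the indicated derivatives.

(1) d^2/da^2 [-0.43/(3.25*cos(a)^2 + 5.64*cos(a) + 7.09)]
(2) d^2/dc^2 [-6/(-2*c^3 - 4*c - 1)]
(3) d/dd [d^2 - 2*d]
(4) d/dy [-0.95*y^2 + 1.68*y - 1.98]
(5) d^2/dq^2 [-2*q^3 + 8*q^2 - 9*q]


(1) = (18.1675*(1 - cos(a)^2)^2 + 23.6457*cos(a)^3 - 16.871222*cos(a)^2 - 64.486068*cos(a) - 25.707206)/(3.25*cos(a)^2 + 5.64*cos(a) + 7.09)^3
(2) = 24*(-3*c*(2*c^3 + 4*c + 1) + 2*(3*c^2 + 2)^2)/(2*c^3 + 4*c + 1)^3
(3) = 2*d - 2
(4) = 1.68 - 1.9*y
(5) = 16 - 12*q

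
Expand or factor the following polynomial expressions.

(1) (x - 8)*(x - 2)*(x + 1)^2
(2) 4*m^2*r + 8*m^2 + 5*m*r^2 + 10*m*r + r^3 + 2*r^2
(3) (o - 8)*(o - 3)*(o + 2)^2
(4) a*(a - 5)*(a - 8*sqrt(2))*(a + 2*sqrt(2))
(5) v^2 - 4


(1) = x^4 - 8*x^3 - 3*x^2 + 22*x + 16
(2) = (m + r)*(4*m + r)*(r + 2)
(3) = o^4 - 7*o^3 - 16*o^2 + 52*o + 96
(4) = a^4 - 6*sqrt(2)*a^3 - 5*a^3 - 32*a^2 + 30*sqrt(2)*a^2 + 160*a
(5) = (v - 2)*(v + 2)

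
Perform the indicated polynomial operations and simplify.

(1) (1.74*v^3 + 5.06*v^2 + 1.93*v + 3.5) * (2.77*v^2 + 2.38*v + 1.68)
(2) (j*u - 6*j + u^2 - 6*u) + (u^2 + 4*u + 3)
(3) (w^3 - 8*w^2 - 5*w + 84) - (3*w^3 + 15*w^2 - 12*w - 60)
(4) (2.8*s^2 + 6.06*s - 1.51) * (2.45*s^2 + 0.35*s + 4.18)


(1) = 4.8198*v^5 + 18.1574*v^4 + 20.3121*v^3 + 22.7892*v^2 + 11.5724*v + 5.88
(2) = j*u - 6*j + 2*u^2 - 2*u + 3
(3) = -2*w^3 - 23*w^2 + 7*w + 144
(4) = 6.86*s^4 + 15.827*s^3 + 10.1255*s^2 + 24.8023*s - 6.3118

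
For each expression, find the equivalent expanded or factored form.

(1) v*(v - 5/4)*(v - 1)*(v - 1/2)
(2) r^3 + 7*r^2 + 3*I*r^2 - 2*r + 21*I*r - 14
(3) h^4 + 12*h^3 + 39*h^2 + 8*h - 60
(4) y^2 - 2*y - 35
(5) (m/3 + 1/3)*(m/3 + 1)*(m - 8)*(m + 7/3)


(1) = v^4 - 11*v^3/4 + 19*v^2/8 - 5*v/8
(2) = (r + 7)*(r + I)*(r + 2*I)
(3) = (h - 1)*(h + 2)*(h + 5)*(h + 6)
(4) = (y - 7)*(y + 5)
(5) = m^4/9 - 5*m^3/27 - 115*m^2/27 - 275*m/27 - 56/9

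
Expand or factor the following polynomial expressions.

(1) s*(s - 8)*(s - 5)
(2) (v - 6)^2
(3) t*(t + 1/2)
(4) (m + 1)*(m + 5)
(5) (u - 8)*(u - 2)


(1) = s^3 - 13*s^2 + 40*s
(2) = v^2 - 12*v + 36
(3) = t^2 + t/2
(4) = m^2 + 6*m + 5
(5) = u^2 - 10*u + 16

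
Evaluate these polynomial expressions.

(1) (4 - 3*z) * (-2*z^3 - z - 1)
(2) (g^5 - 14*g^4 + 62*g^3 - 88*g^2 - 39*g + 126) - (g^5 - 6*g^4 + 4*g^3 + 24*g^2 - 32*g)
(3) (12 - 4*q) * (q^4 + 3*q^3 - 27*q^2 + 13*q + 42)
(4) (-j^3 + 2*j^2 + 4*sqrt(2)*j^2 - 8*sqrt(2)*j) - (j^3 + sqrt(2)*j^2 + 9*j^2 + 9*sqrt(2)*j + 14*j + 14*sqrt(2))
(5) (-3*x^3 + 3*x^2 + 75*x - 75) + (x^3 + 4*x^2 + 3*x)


(1) = 6*z^4 - 8*z^3 + 3*z^2 - z - 4
(2) = -8*g^4 + 58*g^3 - 112*g^2 - 7*g + 126
(3) = -4*q^5 + 144*q^3 - 376*q^2 - 12*q + 504
(4) = -2*j^3 - 7*j^2 + 3*sqrt(2)*j^2 - 17*sqrt(2)*j - 14*j - 14*sqrt(2)
(5) = -2*x^3 + 7*x^2 + 78*x - 75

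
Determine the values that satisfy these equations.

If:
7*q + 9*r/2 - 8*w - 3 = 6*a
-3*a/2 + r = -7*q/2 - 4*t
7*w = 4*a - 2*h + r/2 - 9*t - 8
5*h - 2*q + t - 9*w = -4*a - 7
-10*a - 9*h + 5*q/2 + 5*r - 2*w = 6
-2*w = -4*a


Then:
a = -6056/71725
h = -75754/71725
q = 80956/71725
r = -107722/71725
t = -46177/71725
w = -12112/71725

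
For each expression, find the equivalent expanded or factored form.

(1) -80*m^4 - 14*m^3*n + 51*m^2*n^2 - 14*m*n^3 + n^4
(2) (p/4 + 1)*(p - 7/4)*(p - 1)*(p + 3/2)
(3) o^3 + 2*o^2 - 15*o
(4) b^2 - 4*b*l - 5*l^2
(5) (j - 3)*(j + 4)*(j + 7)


(1) = (-8*m + n)*(-5*m + n)*(-2*m + n)*(m + n)
(2) = p^4/4 + 11*p^3/16 - 59*p^2/32 - 55*p/32 + 21/8
(3) = o*(o - 3)*(o + 5)
(4) = (b - 5*l)*(b + l)
(5) = j^3 + 8*j^2 - 5*j - 84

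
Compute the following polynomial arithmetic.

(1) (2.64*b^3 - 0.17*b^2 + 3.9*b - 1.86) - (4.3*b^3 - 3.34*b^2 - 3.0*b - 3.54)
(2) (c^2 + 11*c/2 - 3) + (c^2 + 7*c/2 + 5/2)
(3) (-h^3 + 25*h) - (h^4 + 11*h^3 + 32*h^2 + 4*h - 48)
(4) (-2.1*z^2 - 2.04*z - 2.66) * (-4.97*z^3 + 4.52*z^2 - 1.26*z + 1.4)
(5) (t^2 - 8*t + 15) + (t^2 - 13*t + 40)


(1) = -1.66*b^3 + 3.17*b^2 + 6.9*b + 1.68
(2) = 2*c^2 + 9*c - 1/2
(3) = -h^4 - 12*h^3 - 32*h^2 + 21*h + 48
(4) = 10.437*z^5 + 0.6468*z^4 + 6.6454*z^3 - 12.3928*z^2 + 0.4956*z - 3.724
(5) = 2*t^2 - 21*t + 55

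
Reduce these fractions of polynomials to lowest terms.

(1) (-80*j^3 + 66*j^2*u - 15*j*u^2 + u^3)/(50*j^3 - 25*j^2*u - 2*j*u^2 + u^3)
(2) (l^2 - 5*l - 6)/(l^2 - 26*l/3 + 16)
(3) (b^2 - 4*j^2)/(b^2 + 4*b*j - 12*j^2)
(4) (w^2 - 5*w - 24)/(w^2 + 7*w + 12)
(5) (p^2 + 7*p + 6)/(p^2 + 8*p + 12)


(1) = (-8*j + u)/(5*j + u)
(2) = (3*l + 3)/(3*l - 8)
(3) = (b + 2*j)/(b + 6*j)
(4) = (w - 8)/(w + 4)
(5) = (p + 1)/(p + 2)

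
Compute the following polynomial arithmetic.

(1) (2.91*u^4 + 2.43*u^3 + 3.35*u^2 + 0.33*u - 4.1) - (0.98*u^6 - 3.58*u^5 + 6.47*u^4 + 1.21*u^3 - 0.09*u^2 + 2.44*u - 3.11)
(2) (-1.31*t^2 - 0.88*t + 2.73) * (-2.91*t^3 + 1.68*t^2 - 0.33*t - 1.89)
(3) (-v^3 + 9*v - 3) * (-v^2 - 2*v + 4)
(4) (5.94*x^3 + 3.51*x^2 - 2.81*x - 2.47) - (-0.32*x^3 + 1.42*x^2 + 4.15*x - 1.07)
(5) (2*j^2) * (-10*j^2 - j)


(1) = -0.98*u^6 + 3.58*u^5 - 3.56*u^4 + 1.22*u^3 + 3.44*u^2 - 2.11*u - 0.99
(2) = 3.8121*t^5 + 0.36*t^4 - 8.9904*t^3 + 7.3527*t^2 + 0.7623*t - 5.1597
(3) = v^5 + 2*v^4 - 13*v^3 - 15*v^2 + 42*v - 12
(4) = 6.26*x^3 + 2.09*x^2 - 6.96*x - 1.4
(5) = -20*j^4 - 2*j^3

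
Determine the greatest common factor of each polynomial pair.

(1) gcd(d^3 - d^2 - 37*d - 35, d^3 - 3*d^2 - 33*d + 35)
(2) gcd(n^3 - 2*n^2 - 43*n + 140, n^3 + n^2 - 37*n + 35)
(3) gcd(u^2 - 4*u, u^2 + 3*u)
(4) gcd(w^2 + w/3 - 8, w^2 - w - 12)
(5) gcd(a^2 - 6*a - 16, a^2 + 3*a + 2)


(1) = gcd((d - 7)*(d + 1)*(d + 5), (d - 7)*(d - 1)*(d + 5)) = d^2 - 2*d - 35
(2) = gcd((n - 5)*(n - 4)*(n + 7), (n - 5)*(n - 1)*(n + 7)) = n^2 + 2*n - 35
(3) = gcd(u*(u - 4), u*(u + 3)) = u
(4) = gcd((w - 8/3)*(w + 3), (w - 4)*(w + 3)) = w + 3
(5) = gcd((a - 8)*(a + 2), (a + 1)*(a + 2)) = a + 2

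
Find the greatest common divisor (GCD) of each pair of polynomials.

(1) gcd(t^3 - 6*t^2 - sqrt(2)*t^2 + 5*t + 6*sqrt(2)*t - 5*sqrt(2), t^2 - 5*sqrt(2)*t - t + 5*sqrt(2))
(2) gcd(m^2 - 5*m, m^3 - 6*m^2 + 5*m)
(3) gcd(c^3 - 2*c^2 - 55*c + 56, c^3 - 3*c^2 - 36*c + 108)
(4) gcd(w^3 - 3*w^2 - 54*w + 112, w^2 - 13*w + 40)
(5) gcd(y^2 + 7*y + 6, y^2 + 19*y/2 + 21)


(1) = t - 1
(2) = m^2 - 5*m
(3) = 1
(4) = w - 8
(5) = gcd((y + 1)*(y + 6), (y + 7/2)*(y + 6)) = y + 6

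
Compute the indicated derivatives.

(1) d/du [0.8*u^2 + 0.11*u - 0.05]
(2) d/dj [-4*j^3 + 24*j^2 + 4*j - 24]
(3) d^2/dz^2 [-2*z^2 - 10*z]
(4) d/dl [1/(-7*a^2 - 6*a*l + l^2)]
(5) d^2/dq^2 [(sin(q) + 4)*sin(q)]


(1) = 1.6*u + 0.11
(2) = -12*j^2 + 48*j + 4
(3) = -4
(4) = 2*(3*a - l)/(7*a^2 + 6*a*l - l^2)^2
(5) = -4*sin(q) + 2*cos(2*q)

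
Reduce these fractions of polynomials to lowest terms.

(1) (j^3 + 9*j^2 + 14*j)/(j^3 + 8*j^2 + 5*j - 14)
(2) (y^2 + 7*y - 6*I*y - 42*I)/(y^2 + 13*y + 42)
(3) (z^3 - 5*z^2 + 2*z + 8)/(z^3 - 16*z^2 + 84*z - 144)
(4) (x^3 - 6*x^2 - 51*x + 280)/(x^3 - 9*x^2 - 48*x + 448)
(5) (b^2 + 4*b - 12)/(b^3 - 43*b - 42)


(1) = j/(j - 1)
(2) = (y - 6*I)/(y + 6)
(3) = (z^2 - z - 2)/(z^2 - 12*z + 36)
(4) = (x - 5)/(x - 8)
(5) = (b - 2)/(b^2 - 6*b - 7)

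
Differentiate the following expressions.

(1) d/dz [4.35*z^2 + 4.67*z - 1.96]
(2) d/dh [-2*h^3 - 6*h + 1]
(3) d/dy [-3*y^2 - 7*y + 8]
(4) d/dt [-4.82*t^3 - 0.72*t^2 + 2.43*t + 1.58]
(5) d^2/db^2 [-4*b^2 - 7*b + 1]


(1) = 8.7*z + 4.67
(2) = -6*h^2 - 6
(3) = -6*y - 7
(4) = -14.46*t^2 - 1.44*t + 2.43
(5) = -8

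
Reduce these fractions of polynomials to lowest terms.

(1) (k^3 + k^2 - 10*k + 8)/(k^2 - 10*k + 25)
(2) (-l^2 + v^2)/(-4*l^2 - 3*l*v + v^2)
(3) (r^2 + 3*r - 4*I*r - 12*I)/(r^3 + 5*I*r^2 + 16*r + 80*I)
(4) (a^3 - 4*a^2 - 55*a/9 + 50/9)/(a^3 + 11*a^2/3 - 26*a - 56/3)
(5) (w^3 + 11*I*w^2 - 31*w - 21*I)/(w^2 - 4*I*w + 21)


(1) = (k^3 + k^2 - 10*k + 8)/(k^2 - 10*k + 25)
(2) = (-l + v)/(-4*l + v)
(3) = (r + 3)/(r^2 + 9*I*r - 20)
(4) = (9*a^3 - 36*a^2 - 55*a + 50)/(9*a^3 + 33*a^2 - 234*a - 168)
(5) = (w^2 + 8*I*w - 7)/(w - 7*I)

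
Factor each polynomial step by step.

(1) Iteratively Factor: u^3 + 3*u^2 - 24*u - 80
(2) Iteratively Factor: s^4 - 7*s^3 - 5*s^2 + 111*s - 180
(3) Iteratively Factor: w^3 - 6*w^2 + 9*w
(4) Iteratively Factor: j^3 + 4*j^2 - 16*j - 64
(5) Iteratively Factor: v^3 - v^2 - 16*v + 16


(1) = (u - 5)*(u^2 + 8*u + 16) = (u - 5)*(u + 4)*(u + 4)
(2) = (s - 5)*(s^3 - 2*s^2 - 15*s + 36) = (s - 5)*(s - 3)*(s^2 + s - 12) = (s - 5)*(s - 3)*(s + 4)*(s - 3)
(3) = (w)*(w^2 - 6*w + 9) = w*(w - 3)*(w - 3)
(4) = (j + 4)*(j^2 - 16) = (j - 4)*(j + 4)*(j + 4)
(5) = (v - 4)*(v^2 + 3*v - 4) = (v - 4)*(v + 4)*(v - 1)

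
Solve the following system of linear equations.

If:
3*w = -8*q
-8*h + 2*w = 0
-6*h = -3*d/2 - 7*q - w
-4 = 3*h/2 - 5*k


Then:
d = 25*w/12
h = w/4
k = 3*w/40 + 4/5
q = -3*w/8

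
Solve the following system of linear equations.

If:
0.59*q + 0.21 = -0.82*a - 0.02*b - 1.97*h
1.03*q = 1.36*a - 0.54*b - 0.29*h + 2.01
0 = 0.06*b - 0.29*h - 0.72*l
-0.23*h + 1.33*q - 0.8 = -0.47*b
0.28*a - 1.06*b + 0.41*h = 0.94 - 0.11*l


Then:
a = -1.15
b = -1.17
h = 0.08
l = -0.13
q = 1.03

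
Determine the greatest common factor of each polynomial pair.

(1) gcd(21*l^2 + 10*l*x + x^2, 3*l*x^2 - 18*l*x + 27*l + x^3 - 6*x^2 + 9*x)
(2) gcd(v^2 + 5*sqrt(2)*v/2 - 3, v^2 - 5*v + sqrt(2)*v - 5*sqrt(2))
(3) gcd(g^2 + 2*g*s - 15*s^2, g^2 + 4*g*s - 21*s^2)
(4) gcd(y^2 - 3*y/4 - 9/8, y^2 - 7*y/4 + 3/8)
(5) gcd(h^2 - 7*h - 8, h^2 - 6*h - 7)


(1) = 3*l + x
(2) = gcd((v - sqrt(2)/2)*(v + 3*sqrt(2)), (v - 5)*(v + sqrt(2))) = 1
(3) = -g + 3*s
(4) = y - 3/2
(5) = gcd((h - 8)*(h + 1), (h - 7)*(h + 1)) = h + 1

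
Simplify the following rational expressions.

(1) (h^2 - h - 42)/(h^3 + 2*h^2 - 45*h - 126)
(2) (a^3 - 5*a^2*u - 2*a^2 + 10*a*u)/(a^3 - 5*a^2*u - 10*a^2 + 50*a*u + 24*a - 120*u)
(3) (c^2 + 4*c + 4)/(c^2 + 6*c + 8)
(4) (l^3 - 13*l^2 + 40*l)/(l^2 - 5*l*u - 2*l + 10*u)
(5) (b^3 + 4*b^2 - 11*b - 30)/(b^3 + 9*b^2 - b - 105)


(1) = 1/(h + 3)
(2) = (a^2 - 2*a)/(a^2 - 10*a + 24)
(3) = (c + 2)/(c + 4)
(4) = (-l^3 + 13*l^2 - 40*l)/(-l^2 + 5*l*u + 2*l - 10*u)
(5) = (b + 2)/(b + 7)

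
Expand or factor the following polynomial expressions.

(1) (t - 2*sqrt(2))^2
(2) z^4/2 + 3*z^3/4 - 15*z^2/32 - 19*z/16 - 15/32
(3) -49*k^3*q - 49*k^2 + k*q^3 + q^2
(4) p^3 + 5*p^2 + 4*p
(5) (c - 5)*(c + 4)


(1) = t^2 - 4*sqrt(2)*t + 8
(2) = (z/2 + 1/2)*(z - 5/4)*(z + 3/4)*(z + 1)
(3) = (-7*k + q)*(7*k + q)*(k*q + 1)
(4) = p*(p + 1)*(p + 4)
(5) = c^2 - c - 20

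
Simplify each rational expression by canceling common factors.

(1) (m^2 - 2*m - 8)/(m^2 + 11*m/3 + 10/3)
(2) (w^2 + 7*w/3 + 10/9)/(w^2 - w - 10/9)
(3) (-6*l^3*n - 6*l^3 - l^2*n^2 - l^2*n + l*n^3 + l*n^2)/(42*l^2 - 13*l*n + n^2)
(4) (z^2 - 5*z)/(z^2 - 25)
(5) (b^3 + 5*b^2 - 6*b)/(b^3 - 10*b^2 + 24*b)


(1) = (3*m - 12)/(3*m + 5)
(2) = (3*w + 5)/(3*w - 5)
(3) = (-6*l^3*n - 6*l^3 - l^2*n^2 - l^2*n + l*n^3 + l*n^2)/(42*l^2 - 13*l*n + n^2)
(4) = z/(z + 5)
(5) = (b^2 + 5*b - 6)/(b^2 - 10*b + 24)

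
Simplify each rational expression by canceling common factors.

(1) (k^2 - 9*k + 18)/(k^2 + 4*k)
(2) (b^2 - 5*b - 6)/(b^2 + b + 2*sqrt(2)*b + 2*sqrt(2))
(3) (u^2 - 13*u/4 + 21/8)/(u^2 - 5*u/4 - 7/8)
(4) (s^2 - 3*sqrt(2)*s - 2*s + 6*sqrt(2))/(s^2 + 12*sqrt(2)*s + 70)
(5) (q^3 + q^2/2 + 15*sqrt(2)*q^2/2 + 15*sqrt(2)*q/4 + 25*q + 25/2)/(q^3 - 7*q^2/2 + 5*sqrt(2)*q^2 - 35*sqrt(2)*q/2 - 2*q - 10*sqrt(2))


(1) = (k^2 - 9*k + 18)/(k^2 + 4*k)
(2) = (b - 6)/(b + 2*sqrt(2))
(3) = (2*u - 3)/(2*u + 1)
(4) = (s^2 + s*(-3*sqrt(2) - 2) + 6*sqrt(2))/(s^2 + 12*sqrt(2)*s + 70)
(5) = (8*q + 20*sqrt(2))/(8*q - 32)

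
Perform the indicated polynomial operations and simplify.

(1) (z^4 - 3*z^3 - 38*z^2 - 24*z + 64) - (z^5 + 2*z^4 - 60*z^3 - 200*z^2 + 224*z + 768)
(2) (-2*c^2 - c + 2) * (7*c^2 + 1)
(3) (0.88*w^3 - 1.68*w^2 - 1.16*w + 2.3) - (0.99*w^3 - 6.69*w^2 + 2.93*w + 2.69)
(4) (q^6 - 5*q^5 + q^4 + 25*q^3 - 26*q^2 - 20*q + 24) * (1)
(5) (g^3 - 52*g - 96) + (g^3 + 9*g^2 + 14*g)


(1) = -z^5 - z^4 + 57*z^3 + 162*z^2 - 248*z - 704
(2) = -14*c^4 - 7*c^3 + 12*c^2 - c + 2
(3) = -0.11*w^3 + 5.01*w^2 - 4.09*w - 0.39
(4) = q^6 - 5*q^5 + q^4 + 25*q^3 - 26*q^2 - 20*q + 24
(5) = 2*g^3 + 9*g^2 - 38*g - 96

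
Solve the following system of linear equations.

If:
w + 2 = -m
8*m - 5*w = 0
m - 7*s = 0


Then:
m = -10/13
s = -10/91
w = -16/13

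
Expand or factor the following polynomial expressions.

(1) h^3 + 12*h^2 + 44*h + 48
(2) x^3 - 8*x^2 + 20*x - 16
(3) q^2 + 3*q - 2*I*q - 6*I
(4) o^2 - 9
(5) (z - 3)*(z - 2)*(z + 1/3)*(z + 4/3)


(1) = (h + 2)*(h + 4)*(h + 6)
(2) = (x - 4)*(x - 2)^2
(3) = (q + 3)*(q - 2*I)
(4) = (o - 3)*(o + 3)
(5) = z^4 - 10*z^3/3 - 17*z^2/9 + 70*z/9 + 8/3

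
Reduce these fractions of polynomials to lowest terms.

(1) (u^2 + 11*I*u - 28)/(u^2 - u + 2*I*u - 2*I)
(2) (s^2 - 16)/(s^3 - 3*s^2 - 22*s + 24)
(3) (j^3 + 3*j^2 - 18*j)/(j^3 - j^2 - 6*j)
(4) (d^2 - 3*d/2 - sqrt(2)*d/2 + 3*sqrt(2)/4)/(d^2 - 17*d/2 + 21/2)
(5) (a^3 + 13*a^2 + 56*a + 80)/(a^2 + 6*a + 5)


(1) = (u^2 + 11*I*u - 28)/(u^2 + u*(-1 + 2*I) - 2*I)
(2) = (s - 4)/(s^2 - 7*s + 6)
(3) = (j + 6)/(j + 2)
(4) = (8*d - 4*sqrt(2))/(8*d - 56)
(5) = (a^2 + 8*a + 16)/(a + 1)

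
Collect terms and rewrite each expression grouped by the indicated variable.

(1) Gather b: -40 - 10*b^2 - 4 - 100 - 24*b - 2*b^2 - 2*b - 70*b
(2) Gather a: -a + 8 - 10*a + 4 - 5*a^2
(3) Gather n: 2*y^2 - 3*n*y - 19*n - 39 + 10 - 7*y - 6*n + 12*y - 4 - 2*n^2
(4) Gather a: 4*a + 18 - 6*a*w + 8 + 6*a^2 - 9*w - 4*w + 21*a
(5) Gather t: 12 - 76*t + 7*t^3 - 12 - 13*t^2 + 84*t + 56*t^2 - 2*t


(1) = -12*b^2 - 96*b - 144
(2) = -5*a^2 - 11*a + 12
(3) = -2*n^2 + n*(-3*y - 25) + 2*y^2 + 5*y - 33
(4) = 6*a^2 + a*(25 - 6*w) - 13*w + 26
(5) = 7*t^3 + 43*t^2 + 6*t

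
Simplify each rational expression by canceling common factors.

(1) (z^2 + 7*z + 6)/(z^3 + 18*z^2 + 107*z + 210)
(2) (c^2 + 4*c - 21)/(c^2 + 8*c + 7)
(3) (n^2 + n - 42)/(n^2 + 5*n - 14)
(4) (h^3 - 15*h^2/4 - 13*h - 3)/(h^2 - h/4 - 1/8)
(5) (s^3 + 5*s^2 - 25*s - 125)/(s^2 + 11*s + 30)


(1) = (z + 1)/(z^2 + 12*z + 35)
(2) = (c - 3)/(c + 1)
(3) = (n - 6)/(n - 2)
(4) = (2*h^2 - 8*h - 24)/(2*h - 1)
(5) = (s^2 - 25)/(s + 6)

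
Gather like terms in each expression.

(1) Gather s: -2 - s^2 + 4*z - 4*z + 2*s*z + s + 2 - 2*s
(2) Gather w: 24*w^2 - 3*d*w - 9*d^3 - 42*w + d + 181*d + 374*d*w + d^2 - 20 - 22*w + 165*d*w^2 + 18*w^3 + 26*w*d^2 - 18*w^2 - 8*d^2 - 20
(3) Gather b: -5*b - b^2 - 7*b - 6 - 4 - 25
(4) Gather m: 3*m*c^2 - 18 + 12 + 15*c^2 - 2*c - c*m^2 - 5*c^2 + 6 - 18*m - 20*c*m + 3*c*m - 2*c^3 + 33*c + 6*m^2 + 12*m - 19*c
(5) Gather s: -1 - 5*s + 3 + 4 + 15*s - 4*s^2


(1) = -s^2 + s*(2*z - 1)
(2) = -9*d^3 - 7*d^2 + 182*d + 18*w^3 + w^2*(165*d + 6) + w*(26*d^2 + 371*d - 64) - 40
(3) = -b^2 - 12*b - 35
(4) = -2*c^3 + 10*c^2 + 12*c + m^2*(6 - c) + m*(3*c^2 - 17*c - 6)
(5) = -4*s^2 + 10*s + 6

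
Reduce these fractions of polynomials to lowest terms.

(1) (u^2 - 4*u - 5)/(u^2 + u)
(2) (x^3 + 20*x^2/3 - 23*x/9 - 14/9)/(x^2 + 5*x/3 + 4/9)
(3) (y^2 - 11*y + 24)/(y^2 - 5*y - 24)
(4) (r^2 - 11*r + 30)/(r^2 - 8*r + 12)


(1) = (u - 5)/u
(2) = (3*x^2 + 19*x - 14)/(3*x + 4)
(3) = (y - 3)/(y + 3)
(4) = (r - 5)/(r - 2)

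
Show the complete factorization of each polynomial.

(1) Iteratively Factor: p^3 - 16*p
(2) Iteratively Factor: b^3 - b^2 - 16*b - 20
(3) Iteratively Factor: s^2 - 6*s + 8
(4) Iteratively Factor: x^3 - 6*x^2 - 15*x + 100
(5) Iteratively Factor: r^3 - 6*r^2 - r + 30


(1) = (p + 4)*(p^2 - 4*p) = (p - 4)*(p + 4)*(p)
(2) = (b + 2)*(b^2 - 3*b - 10) = (b - 5)*(b + 2)*(b + 2)
(3) = (s - 4)*(s - 2)
(4) = (x - 5)*(x^2 - x - 20) = (x - 5)^2*(x + 4)
(5) = (r + 2)*(r^2 - 8*r + 15) = (r - 5)*(r + 2)*(r - 3)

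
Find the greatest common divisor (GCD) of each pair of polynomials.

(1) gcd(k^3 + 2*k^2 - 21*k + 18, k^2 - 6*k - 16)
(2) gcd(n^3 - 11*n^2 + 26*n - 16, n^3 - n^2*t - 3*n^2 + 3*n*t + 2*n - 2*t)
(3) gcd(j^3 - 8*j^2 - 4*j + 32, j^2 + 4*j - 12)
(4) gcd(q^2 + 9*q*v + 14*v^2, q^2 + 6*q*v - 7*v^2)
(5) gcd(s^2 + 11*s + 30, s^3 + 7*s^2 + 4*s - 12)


(1) = 1
(2) = n^2 - 3*n + 2
(3) = j - 2
(4) = gcd((q + 2*v)*(q + 7*v), (q - v)*(q + 7*v)) = q + 7*v
(5) = gcd((s + 5)*(s + 6), (s - 1)*(s + 2)*(s + 6)) = s + 6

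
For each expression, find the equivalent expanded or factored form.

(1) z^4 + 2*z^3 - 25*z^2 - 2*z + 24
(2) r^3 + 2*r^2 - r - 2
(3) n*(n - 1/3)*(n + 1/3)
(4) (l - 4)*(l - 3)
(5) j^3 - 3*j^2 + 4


(1) = (z - 4)*(z - 1)*(z + 1)*(z + 6)
(2) = (r - 1)*(r + 1)*(r + 2)
(3) = n^3 - n/9
(4) = l^2 - 7*l + 12
(5) = (j - 2)^2*(j + 1)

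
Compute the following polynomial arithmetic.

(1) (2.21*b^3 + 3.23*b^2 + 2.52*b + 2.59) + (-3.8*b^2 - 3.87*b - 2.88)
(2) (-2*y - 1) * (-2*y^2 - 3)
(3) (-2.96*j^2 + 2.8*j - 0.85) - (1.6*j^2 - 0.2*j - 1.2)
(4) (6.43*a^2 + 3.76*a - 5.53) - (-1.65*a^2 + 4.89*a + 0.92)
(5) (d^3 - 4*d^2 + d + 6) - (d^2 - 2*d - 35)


(1) = 2.21*b^3 - 0.57*b^2 - 1.35*b - 0.29
(2) = 4*y^3 + 2*y^2 + 6*y + 3
(3) = -4.56*j^2 + 3.0*j + 0.35
(4) = 8.08*a^2 - 1.13*a - 6.45
(5) = d^3 - 5*d^2 + 3*d + 41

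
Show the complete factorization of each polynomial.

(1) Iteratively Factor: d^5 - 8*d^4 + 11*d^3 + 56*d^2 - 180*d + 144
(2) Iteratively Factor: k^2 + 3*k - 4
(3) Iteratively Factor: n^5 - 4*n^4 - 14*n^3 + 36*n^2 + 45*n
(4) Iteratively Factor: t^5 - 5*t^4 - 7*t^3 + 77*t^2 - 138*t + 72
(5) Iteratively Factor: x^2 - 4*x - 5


(1) = (d - 2)*(d^4 - 6*d^3 - d^2 + 54*d - 72) = (d - 2)*(d + 3)*(d^3 - 9*d^2 + 26*d - 24) = (d - 4)*(d - 2)*(d + 3)*(d^2 - 5*d + 6) = (d - 4)*(d - 3)*(d - 2)*(d + 3)*(d - 2)
(2) = (k - 1)*(k + 4)
(3) = (n + 3)*(n^4 - 7*n^3 + 7*n^2 + 15*n) = (n - 3)*(n + 3)*(n^3 - 4*n^2 - 5*n) = (n - 3)*(n + 1)*(n + 3)*(n^2 - 5*n) = (n - 5)*(n - 3)*(n + 1)*(n + 3)*(n)
(4) = (t - 3)*(t^4 - 2*t^3 - 13*t^2 + 38*t - 24) = (t - 3)*(t - 1)*(t^3 - t^2 - 14*t + 24) = (t - 3)*(t - 1)*(t + 4)*(t^2 - 5*t + 6) = (t - 3)*(t - 2)*(t - 1)*(t + 4)*(t - 3)
(5) = (x + 1)*(x - 5)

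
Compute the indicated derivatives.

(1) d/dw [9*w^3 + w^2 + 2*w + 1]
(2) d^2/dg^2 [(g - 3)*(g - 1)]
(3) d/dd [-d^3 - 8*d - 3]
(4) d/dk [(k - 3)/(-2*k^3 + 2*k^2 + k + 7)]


(1) = 27*w^2 + 2*w + 2
(2) = 2
(3) = -3*d^2 - 8
(4) = 2*(2*k^3 - 10*k^2 + 6*k + 5)/(4*k^6 - 8*k^5 - 24*k^3 + 29*k^2 + 14*k + 49)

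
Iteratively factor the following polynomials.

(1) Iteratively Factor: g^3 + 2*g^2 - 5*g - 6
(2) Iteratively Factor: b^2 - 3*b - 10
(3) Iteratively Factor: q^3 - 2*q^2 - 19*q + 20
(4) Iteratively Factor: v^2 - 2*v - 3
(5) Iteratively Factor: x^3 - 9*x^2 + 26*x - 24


(1) = (g + 1)*(g^2 + g - 6) = (g + 1)*(g + 3)*(g - 2)
(2) = (b + 2)*(b - 5)
(3) = (q - 5)*(q^2 + 3*q - 4) = (q - 5)*(q + 4)*(q - 1)
(4) = (v + 1)*(v - 3)
(5) = (x - 4)*(x^2 - 5*x + 6) = (x - 4)*(x - 2)*(x - 3)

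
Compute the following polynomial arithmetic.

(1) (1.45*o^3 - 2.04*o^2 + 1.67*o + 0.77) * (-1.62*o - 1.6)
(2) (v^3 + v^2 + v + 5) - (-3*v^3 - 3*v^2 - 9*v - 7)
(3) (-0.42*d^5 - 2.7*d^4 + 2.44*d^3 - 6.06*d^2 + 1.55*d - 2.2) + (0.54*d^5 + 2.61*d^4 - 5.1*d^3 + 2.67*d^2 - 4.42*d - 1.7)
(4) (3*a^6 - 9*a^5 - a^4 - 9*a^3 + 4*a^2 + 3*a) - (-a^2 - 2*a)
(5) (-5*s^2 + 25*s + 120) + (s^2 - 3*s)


(1) = -2.349*o^4 + 0.9848*o^3 + 0.5586*o^2 - 3.9194*o - 1.232
(2) = 4*v^3 + 4*v^2 + 10*v + 12
(3) = 0.12*d^5 - 0.09*d^4 - 2.66*d^3 - 3.39*d^2 - 2.87*d - 3.9
(4) = 3*a^6 - 9*a^5 - a^4 - 9*a^3 + 5*a^2 + 5*a
(5) = -4*s^2 + 22*s + 120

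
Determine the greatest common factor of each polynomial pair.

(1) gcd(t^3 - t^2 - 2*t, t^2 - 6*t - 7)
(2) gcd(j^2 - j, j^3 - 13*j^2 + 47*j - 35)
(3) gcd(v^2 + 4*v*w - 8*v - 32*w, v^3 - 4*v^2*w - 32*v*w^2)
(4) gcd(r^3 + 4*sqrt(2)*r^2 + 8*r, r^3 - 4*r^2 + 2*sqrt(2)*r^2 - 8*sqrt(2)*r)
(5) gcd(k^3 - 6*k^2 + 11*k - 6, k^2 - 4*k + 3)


(1) = t + 1
(2) = j - 1
(3) = gcd((v - 8)*(v + 4*w), v*(v - 8*w)*(v + 4*w)) = v + 4*w
(4) = r^2 + 2*sqrt(2)*r
(5) = k^2 - 4*k + 3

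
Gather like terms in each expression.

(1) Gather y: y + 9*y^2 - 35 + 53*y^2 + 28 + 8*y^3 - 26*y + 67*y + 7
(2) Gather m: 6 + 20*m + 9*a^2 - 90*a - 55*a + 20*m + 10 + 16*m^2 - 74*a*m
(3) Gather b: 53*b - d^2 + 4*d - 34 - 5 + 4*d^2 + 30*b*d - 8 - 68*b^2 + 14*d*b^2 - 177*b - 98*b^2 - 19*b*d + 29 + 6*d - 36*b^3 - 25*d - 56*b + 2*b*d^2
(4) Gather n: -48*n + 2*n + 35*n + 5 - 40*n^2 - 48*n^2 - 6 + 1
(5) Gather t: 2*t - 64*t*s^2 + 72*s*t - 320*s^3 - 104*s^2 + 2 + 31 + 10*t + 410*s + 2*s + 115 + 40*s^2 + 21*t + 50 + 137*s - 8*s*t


(1) = 8*y^3 + 62*y^2 + 42*y
(2) = 9*a^2 - 145*a + 16*m^2 + m*(40 - 74*a) + 16
(3) = -36*b^3 + b^2*(14*d - 166) + b*(2*d^2 + 11*d - 180) + 3*d^2 - 15*d - 18
(4) = -88*n^2 - 11*n
(5) = -320*s^3 - 64*s^2 + 549*s + t*(-64*s^2 + 64*s + 33) + 198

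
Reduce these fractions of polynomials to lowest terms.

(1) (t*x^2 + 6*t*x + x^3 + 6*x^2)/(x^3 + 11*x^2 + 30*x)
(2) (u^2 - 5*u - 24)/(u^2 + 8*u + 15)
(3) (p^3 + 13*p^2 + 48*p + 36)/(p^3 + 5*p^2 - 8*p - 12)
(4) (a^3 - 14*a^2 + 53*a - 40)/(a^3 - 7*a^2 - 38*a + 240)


(1) = (t + x)/(x + 5)
(2) = (u - 8)/(u + 5)
(3) = (p + 6)/(p - 2)
(4) = (a - 1)/(a + 6)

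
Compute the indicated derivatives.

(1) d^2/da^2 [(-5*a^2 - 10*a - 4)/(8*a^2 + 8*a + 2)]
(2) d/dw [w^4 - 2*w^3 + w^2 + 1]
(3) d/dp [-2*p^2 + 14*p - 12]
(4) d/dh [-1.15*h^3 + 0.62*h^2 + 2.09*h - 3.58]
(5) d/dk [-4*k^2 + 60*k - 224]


(1) = (-20*a - 13)/(16*a^4 + 32*a^3 + 24*a^2 + 8*a + 1)
(2) = 2*w*(2*w^2 - 3*w + 1)
(3) = 14 - 4*p
(4) = -3.45*h^2 + 1.24*h + 2.09
(5) = 60 - 8*k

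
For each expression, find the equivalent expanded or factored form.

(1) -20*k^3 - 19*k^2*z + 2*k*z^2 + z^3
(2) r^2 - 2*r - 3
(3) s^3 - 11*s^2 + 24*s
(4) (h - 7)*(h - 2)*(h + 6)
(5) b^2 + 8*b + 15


(1) = (-4*k + z)*(k + z)*(5*k + z)
(2) = (r - 3)*(r + 1)
(3) = s*(s - 8)*(s - 3)
(4) = h^3 - 3*h^2 - 40*h + 84
(5) = (b + 3)*(b + 5)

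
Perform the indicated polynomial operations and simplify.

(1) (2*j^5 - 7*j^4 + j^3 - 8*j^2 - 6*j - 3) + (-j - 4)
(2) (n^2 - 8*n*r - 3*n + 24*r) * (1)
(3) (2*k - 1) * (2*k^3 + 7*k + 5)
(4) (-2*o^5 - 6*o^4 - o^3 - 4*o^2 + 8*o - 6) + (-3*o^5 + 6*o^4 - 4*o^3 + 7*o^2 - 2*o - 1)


(1) = 2*j^5 - 7*j^4 + j^3 - 8*j^2 - 7*j - 7
(2) = n^2 - 8*n*r - 3*n + 24*r
(3) = 4*k^4 - 2*k^3 + 14*k^2 + 3*k - 5
(4) = -5*o^5 - 5*o^3 + 3*o^2 + 6*o - 7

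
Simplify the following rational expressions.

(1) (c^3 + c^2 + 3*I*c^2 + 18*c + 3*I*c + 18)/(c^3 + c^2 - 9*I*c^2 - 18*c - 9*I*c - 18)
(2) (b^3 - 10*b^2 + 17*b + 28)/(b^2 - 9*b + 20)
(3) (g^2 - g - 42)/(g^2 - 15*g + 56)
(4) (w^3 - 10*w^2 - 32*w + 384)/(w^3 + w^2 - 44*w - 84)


(1) = (c + 6*I)/(c - 6*I)
(2) = (b^2 - 6*b - 7)/(b - 5)
(3) = (g + 6)/(g - 8)
(4) = (w^2 - 16*w + 64)/(w^2 - 5*w - 14)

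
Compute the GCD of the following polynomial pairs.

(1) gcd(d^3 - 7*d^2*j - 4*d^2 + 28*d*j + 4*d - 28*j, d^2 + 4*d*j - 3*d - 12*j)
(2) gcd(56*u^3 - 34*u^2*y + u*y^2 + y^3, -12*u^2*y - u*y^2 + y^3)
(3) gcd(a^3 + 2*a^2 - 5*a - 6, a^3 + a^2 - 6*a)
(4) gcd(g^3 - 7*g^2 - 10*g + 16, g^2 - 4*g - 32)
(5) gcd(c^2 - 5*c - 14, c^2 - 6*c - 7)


(1) = gcd((d - 2)^2*(d - 7*j), (d - 3)*(d + 4*j)) = 1
(2) = gcd((-4*u + y)*(-2*u + y)*(7*u + y), y*(-4*u + y)*(3*u + y)) = -4*u + y
(3) = gcd((a - 2)*(a + 1)*(a + 3), a*(a - 2)*(a + 3)) = a^2 + a - 6
(4) = g - 8
(5) = c - 7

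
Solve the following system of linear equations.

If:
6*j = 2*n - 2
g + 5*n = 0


Then:
g = -5*n
j = n/3 - 1/3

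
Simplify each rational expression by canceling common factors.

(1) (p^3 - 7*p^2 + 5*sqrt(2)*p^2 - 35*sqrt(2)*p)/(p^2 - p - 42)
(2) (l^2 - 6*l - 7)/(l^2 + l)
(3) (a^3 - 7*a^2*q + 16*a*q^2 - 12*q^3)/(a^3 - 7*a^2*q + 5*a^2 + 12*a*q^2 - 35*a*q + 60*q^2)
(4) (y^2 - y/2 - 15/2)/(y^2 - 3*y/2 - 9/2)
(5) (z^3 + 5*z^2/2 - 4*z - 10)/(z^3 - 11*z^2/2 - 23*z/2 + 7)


(1) = (p^2 + 5*sqrt(2)*p)/(p + 6)
(2) = (l - 7)/l
(3) = (-a^2 + 4*a*q - 4*q^2)/(-a^2 + 4*a*q - 5*a + 20*q)
(4) = (2*y + 5)/(2*y + 3)
(5) = (2*z^2 + z - 10)/(2*z^2 - 15*z + 7)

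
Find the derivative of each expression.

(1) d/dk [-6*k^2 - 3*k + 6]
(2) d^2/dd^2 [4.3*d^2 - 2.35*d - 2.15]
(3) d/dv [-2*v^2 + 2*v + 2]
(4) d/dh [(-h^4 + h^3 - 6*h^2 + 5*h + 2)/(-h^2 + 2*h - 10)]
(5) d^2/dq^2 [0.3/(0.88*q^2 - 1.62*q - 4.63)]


(1) = -12*k - 3
(2) = 8.60000000000000
(3) = 2 - 4*v
(4) = (2*h^5 - 7*h^4 + 44*h^3 - 37*h^2 + 124*h - 54)/(h^4 - 4*h^3 + 24*h^2 - 40*h + 100)
(5) = (0.46464*q^2 - 0.85536*q - 0.3*(1.76*q - 1.62)*(3.52*q - 3.24) - 2.44464)/(-0.88*q^2 + 1.62*q + 4.63)^3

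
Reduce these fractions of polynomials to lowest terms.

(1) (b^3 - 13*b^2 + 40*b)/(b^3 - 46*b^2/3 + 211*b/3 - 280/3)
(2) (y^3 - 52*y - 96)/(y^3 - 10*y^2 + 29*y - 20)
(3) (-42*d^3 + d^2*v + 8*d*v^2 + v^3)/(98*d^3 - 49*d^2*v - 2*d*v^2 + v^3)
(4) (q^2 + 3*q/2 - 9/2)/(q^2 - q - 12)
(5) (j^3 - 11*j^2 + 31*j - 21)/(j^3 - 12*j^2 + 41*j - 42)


(1) = 3*b/(3*b - 7)
(2) = (y^3 - 52*y - 96)/(y^3 - 10*y^2 + 29*y - 20)
(3) = (3*d + v)/(-7*d + v)
(4) = (2*q - 3)/(2*q - 8)
(5) = (j - 1)/(j - 2)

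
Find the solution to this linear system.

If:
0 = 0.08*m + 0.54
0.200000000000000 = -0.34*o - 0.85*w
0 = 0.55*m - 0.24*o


Then:
m = -6.75
o = -15.47
w = 5.95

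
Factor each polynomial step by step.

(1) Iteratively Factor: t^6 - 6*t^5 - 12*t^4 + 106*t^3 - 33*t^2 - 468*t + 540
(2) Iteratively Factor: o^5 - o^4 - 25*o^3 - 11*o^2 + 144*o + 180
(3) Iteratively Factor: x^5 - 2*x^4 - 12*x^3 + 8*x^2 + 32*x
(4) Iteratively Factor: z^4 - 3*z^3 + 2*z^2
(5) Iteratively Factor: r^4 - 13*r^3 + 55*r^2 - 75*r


(1) = (t - 2)*(t^5 - 4*t^4 - 20*t^3 + 66*t^2 + 99*t - 270) = (t - 2)^2*(t^4 - 2*t^3 - 24*t^2 + 18*t + 135) = (t - 5)*(t - 2)^2*(t^3 + 3*t^2 - 9*t - 27) = (t - 5)*(t - 3)*(t - 2)^2*(t^2 + 6*t + 9) = (t - 5)*(t - 3)*(t - 2)^2*(t + 3)*(t + 3)
(2) = (o + 2)*(o^4 - 3*o^3 - 19*o^2 + 27*o + 90) = (o - 5)*(o + 2)*(o^3 + 2*o^2 - 9*o - 18) = (o - 5)*(o - 3)*(o + 2)*(o^2 + 5*o + 6) = (o - 5)*(o - 3)*(o + 2)*(o + 3)*(o + 2)
(3) = (x)*(x^4 - 2*x^3 - 12*x^2 + 8*x + 32) = x*(x + 2)*(x^3 - 4*x^2 - 4*x + 16) = x*(x - 2)*(x + 2)*(x^2 - 2*x - 8) = x*(x - 4)*(x - 2)*(x + 2)*(x + 2)
(4) = (z - 2)*(z^3 - z^2) = z*(z - 2)*(z^2 - z) = z*(z - 2)*(z - 1)*(z)
(5) = (r - 5)*(r^3 - 8*r^2 + 15*r) = (r - 5)^2*(r^2 - 3*r) = (r - 5)^2*(r - 3)*(r)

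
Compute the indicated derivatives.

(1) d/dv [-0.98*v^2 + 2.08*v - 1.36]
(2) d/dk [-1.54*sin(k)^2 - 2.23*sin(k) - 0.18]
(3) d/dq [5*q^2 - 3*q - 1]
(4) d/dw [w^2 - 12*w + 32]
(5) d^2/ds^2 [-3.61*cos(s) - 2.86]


(1) = 2.08 - 1.96*v
(2) = -(3.08*sin(k) + 2.23)*cos(k)
(3) = 10*q - 3
(4) = 2*w - 12
(5) = 3.61*cos(s)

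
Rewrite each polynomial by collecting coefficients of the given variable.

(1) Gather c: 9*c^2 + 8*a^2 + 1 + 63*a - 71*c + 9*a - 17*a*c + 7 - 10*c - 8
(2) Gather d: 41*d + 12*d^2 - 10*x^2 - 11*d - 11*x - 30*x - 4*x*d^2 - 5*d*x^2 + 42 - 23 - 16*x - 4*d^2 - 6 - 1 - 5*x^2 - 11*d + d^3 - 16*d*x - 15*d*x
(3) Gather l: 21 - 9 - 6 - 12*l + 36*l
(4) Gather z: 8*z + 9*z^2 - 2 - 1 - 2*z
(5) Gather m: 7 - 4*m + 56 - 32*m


(1) = 8*a^2 + 72*a + 9*c^2 + c*(-17*a - 81)
(2) = d^3 + d^2*(8 - 4*x) + d*(-5*x^2 - 31*x + 19) - 15*x^2 - 57*x + 12
(3) = 24*l + 6
(4) = 9*z^2 + 6*z - 3
(5) = 63 - 36*m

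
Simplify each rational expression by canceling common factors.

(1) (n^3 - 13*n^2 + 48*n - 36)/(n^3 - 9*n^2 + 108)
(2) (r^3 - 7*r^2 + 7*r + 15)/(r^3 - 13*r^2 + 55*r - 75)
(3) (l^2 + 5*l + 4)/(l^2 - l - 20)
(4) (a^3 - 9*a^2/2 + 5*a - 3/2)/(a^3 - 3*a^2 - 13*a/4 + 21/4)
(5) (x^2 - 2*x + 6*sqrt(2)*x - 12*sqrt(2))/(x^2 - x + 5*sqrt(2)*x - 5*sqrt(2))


(1) = (n - 1)/(n + 3)
(2) = (r + 1)/(r - 5)
(3) = (l + 1)/(l - 5)
(4) = (4*a^2 - 14*a + 6)/(4*a^2 - 8*a - 21)
(5) = (x^2 + x*(-2 + 6*sqrt(2)) - 12*sqrt(2))/(x^2 + x*(-1 + 5*sqrt(2)) - 5*sqrt(2))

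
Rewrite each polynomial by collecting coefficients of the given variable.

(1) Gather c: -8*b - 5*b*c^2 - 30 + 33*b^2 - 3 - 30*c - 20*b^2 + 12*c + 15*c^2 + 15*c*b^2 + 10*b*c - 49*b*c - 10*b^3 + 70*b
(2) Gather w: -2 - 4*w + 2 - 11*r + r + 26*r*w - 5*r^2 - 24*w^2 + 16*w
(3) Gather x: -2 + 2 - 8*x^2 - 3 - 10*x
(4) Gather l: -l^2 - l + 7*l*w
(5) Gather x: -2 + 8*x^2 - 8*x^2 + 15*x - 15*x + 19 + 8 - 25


(1) = -10*b^3 + 13*b^2 + 62*b + c^2*(15 - 5*b) + c*(15*b^2 - 39*b - 18) - 33
(2) = -5*r^2 - 10*r - 24*w^2 + w*(26*r + 12)
(3) = -8*x^2 - 10*x - 3
(4) = -l^2 + l*(7*w - 1)
(5) = 0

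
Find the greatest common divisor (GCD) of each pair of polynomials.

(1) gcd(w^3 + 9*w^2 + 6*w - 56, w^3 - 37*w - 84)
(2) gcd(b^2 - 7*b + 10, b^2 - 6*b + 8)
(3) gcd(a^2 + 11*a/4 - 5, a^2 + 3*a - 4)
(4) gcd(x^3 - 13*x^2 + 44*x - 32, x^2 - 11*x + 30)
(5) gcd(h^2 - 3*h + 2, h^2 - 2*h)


(1) = gcd((w - 2)*(w + 4)*(w + 7), (w - 7)*(w + 3)*(w + 4)) = w + 4
(2) = b - 2
(3) = gcd((a - 5/4)*(a + 4), (a - 1)*(a + 4)) = a + 4
(4) = 1
(5) = gcd((h - 2)*(h - 1), h*(h - 2)) = h - 2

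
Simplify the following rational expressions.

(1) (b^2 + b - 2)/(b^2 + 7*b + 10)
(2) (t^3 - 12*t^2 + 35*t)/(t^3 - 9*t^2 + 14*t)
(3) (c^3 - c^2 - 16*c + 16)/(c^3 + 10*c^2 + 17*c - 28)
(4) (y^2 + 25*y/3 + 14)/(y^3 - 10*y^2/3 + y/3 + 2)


(1) = (b - 1)/(b + 5)
(2) = (t - 5)/(t - 2)
(3) = (c - 4)/(c + 7)
(4) = (3*y^2 + 25*y + 42)/(3*y^3 - 10*y^2 + y + 6)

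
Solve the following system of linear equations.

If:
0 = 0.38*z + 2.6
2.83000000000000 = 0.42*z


Then:
No Solution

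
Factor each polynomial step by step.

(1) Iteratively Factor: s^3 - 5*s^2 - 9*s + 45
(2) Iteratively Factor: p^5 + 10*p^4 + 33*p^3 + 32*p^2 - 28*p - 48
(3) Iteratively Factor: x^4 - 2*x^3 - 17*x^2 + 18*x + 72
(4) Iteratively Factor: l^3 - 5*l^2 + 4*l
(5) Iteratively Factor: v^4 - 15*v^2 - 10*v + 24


(1) = (s - 3)*(s^2 - 2*s - 15) = (s - 5)*(s - 3)*(s + 3)
(2) = (p + 3)*(p^4 + 7*p^3 + 12*p^2 - 4*p - 16) = (p + 2)*(p + 3)*(p^3 + 5*p^2 + 2*p - 8) = (p + 2)^2*(p + 3)*(p^2 + 3*p - 4) = (p + 2)^2*(p + 3)*(p + 4)*(p - 1)
(3) = (x - 3)*(x^3 + x^2 - 14*x - 24) = (x - 3)*(x + 3)*(x^2 - 2*x - 8) = (x - 3)*(x + 2)*(x + 3)*(x - 4)
(4) = (l - 1)*(l^2 - 4*l) = l*(l - 1)*(l - 4)
(5) = (v + 2)*(v^3 - 2*v^2 - 11*v + 12) = (v - 4)*(v + 2)*(v^2 + 2*v - 3) = (v - 4)*(v - 1)*(v + 2)*(v + 3)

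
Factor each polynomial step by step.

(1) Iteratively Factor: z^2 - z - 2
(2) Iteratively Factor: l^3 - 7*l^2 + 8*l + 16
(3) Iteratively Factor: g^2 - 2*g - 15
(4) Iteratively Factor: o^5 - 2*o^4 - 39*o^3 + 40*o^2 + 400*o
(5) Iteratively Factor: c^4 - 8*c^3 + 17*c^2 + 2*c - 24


(1) = (z - 2)*(z + 1)
(2) = (l + 1)*(l^2 - 8*l + 16) = (l - 4)*(l + 1)*(l - 4)
(3) = (g - 5)*(g + 3)
(4) = (o - 5)*(o^4 + 3*o^3 - 24*o^2 - 80*o) = (o - 5)^2*(o^3 + 8*o^2 + 16*o) = (o - 5)^2*(o + 4)*(o^2 + 4*o) = o*(o - 5)^2*(o + 4)*(o + 4)
(5) = (c - 4)*(c^3 - 4*c^2 + c + 6) = (c - 4)*(c - 3)*(c^2 - c - 2) = (c - 4)*(c - 3)*(c - 2)*(c + 1)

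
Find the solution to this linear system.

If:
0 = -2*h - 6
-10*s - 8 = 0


Then:
h = -3
s = -4/5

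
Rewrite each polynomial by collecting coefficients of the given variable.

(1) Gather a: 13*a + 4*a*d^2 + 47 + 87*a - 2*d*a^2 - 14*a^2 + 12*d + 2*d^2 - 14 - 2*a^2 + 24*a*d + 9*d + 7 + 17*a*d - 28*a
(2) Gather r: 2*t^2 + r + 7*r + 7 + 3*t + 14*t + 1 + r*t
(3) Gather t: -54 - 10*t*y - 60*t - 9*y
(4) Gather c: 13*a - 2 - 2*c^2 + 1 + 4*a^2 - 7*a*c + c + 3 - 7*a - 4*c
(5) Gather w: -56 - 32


(1) = a^2*(-2*d - 16) + a*(4*d^2 + 41*d + 72) + 2*d^2 + 21*d + 40
(2) = r*(t + 8) + 2*t^2 + 17*t + 8
(3) = t*(-10*y - 60) - 9*y - 54
(4) = 4*a^2 + 6*a - 2*c^2 + c*(-7*a - 3) + 2
(5) = -88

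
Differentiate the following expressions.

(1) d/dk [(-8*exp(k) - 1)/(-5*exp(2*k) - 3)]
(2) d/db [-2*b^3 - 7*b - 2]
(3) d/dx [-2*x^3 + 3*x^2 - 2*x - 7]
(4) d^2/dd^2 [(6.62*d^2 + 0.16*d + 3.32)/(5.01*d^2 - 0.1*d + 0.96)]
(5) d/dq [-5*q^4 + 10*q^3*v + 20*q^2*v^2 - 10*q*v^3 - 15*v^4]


(1) = (-40*exp(2*k) - 10*exp(k) + 24)*exp(k)/(25*exp(4*k) + 30*exp(2*k) + 9)
(2) = -6*b^2 - 7
(3) = -6*x^2 + 6*x - 2
(4) = (14.665272*d^3 + 308.95668*d^2 - 14.597136*d - 19.63664)/(125.751501*d^6 - 7.53003*d^5 + 72.438588*d^4 - 2.88676*d^3 + 13.880448*d^2 - 0.27648*d + 0.884736)
(5) = -20*q^3 + 30*q^2*v + 40*q*v^2 - 10*v^3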